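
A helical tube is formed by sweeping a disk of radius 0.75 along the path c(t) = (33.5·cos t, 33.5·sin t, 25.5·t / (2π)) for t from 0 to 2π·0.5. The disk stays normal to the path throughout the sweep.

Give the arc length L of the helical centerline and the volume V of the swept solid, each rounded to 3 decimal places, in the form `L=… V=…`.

2πR = 2π·33.5 = 210.486708
per-turn = √(210.486708² + 25.5²) = √(44304.6542 + 650.25) = √44954.9042 = 212.025716
L = 0.5 × 212.025716 = 106.012858
V = π·0.75² × L = 1.767146 × 106.012858 = 187.340184

L=106.013 V=187.340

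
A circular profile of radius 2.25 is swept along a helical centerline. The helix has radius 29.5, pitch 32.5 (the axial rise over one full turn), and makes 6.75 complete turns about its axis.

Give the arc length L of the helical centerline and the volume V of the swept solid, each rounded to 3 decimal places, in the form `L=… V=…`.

2πR = 2π·29.5 = 185.353967
per-turn = √(185.353967² + 32.5²) = √(34356.0929 + 1056.25) = √35412.3429 = 188.181675
L = 6.75 × 188.181675 = 1270.226308
V = π·2.25² × L = 15.904313 × 1270.226308 = 20202.076545

L=1270.226 V=20202.077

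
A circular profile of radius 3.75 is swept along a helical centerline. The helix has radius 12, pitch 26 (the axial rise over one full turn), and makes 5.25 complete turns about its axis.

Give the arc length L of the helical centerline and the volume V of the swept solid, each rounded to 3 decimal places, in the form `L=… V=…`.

L=418.715 V=18498.254

2πR = 2π·12 = 75.398224
per-turn = √(75.398224² + 26²) = √(5684.8921 + 676) = √6360.8921 = 79.755201
L = 5.25 × 79.755201 = 418.714807
V = π·3.75² × L = 44.178647 × 418.714807 = 18498.253516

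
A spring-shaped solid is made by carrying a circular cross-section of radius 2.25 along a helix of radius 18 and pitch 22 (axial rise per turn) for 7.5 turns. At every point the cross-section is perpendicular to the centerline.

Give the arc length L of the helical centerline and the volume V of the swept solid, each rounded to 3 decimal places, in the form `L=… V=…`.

2πR = 2π·18 = 113.097336
per-turn = √(113.097336² + 22²) = √(12791.0073 + 484) = √13275.0073 = 115.217218
L = 7.5 × 115.217218 = 864.129134
V = π·2.25² × L = 15.904313 × 864.129134 = 13743.380060

L=864.129 V=13743.380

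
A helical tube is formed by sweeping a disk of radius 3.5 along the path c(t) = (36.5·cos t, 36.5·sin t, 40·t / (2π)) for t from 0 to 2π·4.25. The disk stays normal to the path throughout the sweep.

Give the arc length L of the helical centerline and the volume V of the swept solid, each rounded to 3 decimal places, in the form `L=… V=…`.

L=989.393 V=38076.322

2πR = 2π·36.5 = 229.336264
per-turn = √(229.336264² + 40²) = √(52595.1219 + 1600) = √54195.1219 = 232.798458
L = 4.25 × 232.798458 = 989.393445
V = π·3.5² × L = 38.484510 × 989.393445 = 38076.321924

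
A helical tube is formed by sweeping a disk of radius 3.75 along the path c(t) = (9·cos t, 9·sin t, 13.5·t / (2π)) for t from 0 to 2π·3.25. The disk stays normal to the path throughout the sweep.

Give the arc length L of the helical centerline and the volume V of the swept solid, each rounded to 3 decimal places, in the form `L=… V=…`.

L=188.948 V=8347.458

2πR = 2π·9 = 56.548668
per-turn = √(56.548668² + 13.5²) = √(3197.7518 + 182.25) = √3380.0018 = 58.137783
L = 3.25 × 58.137783 = 188.947795
V = π·3.75² × L = 44.178647 × 188.947795 = 8347.457884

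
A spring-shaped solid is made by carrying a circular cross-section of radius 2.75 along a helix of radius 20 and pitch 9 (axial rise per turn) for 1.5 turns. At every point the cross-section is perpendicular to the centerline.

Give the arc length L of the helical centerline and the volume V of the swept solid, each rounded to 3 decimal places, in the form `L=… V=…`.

L=188.978 V=4489.804

2πR = 2π·20 = 125.663706
per-turn = √(125.663706² + 9²) = √(15791.3670 + 81) = √15872.3670 = 125.985583
L = 1.5 × 125.985583 = 188.978374
V = π·2.75² × L = 23.758294 × 188.978374 = 4489.803853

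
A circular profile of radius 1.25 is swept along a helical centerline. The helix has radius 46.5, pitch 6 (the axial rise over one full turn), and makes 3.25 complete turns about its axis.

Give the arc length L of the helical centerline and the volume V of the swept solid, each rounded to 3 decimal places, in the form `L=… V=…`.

2πR = 2π·46.5 = 292.168117
per-turn = √(292.168117² + 6²) = √(85362.2085 + 36) = √85398.2085 = 292.229719
L = 3.25 × 292.229719 = 949.746586
V = π·1.25² × L = 4.908739 × 949.746586 = 4662.057650

L=949.747 V=4662.058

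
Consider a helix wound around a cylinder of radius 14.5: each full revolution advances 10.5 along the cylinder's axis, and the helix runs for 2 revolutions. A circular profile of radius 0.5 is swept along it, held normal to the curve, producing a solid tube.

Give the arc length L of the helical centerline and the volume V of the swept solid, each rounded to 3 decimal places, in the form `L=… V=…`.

2πR = 2π·14.5 = 91.106187
per-turn = √(91.106187² + 10.5²) = √(8300.3373 + 110.25) = √8410.5873 = 91.709254
L = 2 × 91.709254 = 183.418508
V = π·0.5² × L = 0.785398 × 183.418508 = 144.056560

L=183.419 V=144.057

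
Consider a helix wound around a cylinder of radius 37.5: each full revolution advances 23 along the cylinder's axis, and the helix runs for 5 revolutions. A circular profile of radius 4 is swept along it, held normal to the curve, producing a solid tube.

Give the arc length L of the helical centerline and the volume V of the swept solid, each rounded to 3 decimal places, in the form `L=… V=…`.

L=1183.697 V=59499.091

2πR = 2π·37.5 = 235.619449
per-turn = √(235.619449² + 23²) = √(55516.5248 + 529) = √56045.5248 = 236.739360
L = 5 × 236.739360 = 1183.696802
V = π·4² × L = 50.265482 × 1183.696802 = 59499.090832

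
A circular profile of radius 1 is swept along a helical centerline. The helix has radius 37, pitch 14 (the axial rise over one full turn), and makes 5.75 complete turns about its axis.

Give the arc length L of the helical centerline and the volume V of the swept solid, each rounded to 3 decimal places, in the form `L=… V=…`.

L=1339.169 V=4207.125

2πR = 2π·37 = 232.477856
per-turn = √(232.477856² + 14²) = √(54045.9537 + 196) = √54241.9537 = 232.899020
L = 5.75 × 232.899020 = 1339.169367
V = π·1² × L = 3.141593 × 1339.169367 = 4207.124646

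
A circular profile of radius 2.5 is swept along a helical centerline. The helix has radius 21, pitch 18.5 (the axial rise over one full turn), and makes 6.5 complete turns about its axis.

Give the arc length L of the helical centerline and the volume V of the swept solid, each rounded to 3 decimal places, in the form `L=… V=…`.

L=866.044 V=17004.730

2πR = 2π·21 = 131.946891
per-turn = √(131.946891² + 18.5²) = √(17409.9822 + 342.25) = √17752.2322 = 133.237503
L = 6.5 × 133.237503 = 866.043768
V = π·2.5² × L = 19.634954 × 866.043768 = 17004.729629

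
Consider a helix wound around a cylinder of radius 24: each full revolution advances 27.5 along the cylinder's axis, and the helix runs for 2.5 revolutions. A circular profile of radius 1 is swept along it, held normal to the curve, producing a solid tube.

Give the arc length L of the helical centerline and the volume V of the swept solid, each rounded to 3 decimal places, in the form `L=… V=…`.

2πR = 2π·24 = 150.796447
per-turn = √(150.796447² + 27.5²) = √(22739.5685 + 756.25) = √23495.8185 = 153.283458
L = 2.5 × 153.283458 = 383.208645
V = π·1² × L = 3.141593 × 383.208645 = 1203.885465

L=383.209 V=1203.885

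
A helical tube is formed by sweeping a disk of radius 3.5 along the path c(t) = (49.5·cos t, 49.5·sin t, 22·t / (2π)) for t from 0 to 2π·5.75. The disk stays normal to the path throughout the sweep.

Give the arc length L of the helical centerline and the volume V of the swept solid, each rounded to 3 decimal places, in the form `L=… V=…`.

L=1792.820 V=68995.801

2πR = 2π·49.5 = 311.017673
per-turn = √(311.017673² + 22²) = √(96731.9927 + 484) = √97215.9927 = 311.794793
L = 5.75 × 311.794793 = 1792.820058
V = π·3.5² × L = 38.484510 × 1792.820058 = 68995.801456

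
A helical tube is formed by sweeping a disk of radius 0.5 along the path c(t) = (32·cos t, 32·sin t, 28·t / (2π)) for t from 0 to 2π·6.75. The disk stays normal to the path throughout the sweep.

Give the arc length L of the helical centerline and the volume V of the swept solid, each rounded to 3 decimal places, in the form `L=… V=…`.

2πR = 2π·32 = 201.061930
per-turn = √(201.061930² + 28²) = √(40425.8996 + 784) = √41209.8996 = 203.002216
L = 6.75 × 203.002216 = 1370.264957
V = π·0.5² × L = 0.785398 × 1370.264957 = 1076.203580

L=1370.265 V=1076.204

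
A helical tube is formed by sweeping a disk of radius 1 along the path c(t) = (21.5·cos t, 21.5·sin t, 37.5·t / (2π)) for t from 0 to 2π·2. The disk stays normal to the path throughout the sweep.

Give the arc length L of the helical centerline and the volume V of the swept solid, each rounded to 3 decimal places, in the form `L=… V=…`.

2πR = 2π·21.5 = 135.088484
per-turn = √(135.088484² + 37.5²) = √(18248.8985 + 1406.25) = √19655.1485 = 140.196821
L = 2 × 140.196821 = 280.393641
V = π·1² × L = 3.141593 × 280.393641 = 880.882604

L=280.394 V=880.883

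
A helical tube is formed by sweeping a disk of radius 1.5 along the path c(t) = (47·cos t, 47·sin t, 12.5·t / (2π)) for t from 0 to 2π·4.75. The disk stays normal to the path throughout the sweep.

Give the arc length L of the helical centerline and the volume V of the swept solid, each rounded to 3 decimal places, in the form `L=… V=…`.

L=1403.977 V=9924.130

2πR = 2π·47 = 295.309709
per-turn = √(295.309709² + 12.5²) = √(87207.8245 + 156.25) = √87364.0745 = 295.574144
L = 4.75 × 295.574144 = 1403.977183
V = π·1.5² × L = 7.068583 × 1403.977183 = 9924.129909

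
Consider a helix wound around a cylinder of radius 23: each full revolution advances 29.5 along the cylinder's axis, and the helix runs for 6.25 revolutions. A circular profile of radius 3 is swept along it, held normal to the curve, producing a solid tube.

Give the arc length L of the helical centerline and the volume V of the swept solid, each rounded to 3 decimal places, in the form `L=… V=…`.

2πR = 2π·23 = 144.513262
per-turn = √(144.513262² + 29.5²) = √(20884.0829 + 870.25) = √21754.3329 = 147.493501
L = 6.25 × 147.493501 = 921.834383
V = π·3² × L = 28.274334 × 921.834383 = 26064.253125

L=921.834 V=26064.253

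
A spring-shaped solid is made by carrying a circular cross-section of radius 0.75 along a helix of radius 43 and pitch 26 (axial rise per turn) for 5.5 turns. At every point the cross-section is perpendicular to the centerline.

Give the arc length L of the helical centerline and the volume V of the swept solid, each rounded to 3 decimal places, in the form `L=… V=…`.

2πR = 2π·43 = 270.176968
per-turn = √(270.176968² + 26²) = √(72995.5942 + 676) = √73671.5942 = 271.425117
L = 5.5 × 271.425117 = 1492.838144
V = π·0.75² × L = 1.767146 × 1492.838144 = 2638.062757

L=1492.838 V=2638.063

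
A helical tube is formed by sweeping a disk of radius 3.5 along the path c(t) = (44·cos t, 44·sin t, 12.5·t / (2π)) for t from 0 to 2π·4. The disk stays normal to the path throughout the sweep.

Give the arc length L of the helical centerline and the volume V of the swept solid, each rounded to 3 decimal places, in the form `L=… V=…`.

2πR = 2π·44 = 276.460154
per-turn = √(276.460154² + 12.5²) = √(76430.2165 + 156.25) = √76586.4665 = 276.742600
L = 4 × 276.742600 = 1106.970399
V = π·3.5² × L = 38.484510 × 1106.970399 = 42601.213388

L=1106.970 V=42601.213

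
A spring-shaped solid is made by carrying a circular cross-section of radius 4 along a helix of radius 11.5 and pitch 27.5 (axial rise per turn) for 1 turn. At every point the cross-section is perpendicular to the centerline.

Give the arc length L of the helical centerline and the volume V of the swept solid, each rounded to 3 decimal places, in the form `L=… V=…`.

L=77.313 V=3886.166

2πR = 2π·11.5 = 72.256631
per-turn = √(72.256631² + 27.5²) = √(5221.0207 + 756.25) = √5977.2707 = 77.312811
L = 1 × 77.312811 = 77.312811
V = π·4² × L = 50.265482 × 77.312811 = 3886.165740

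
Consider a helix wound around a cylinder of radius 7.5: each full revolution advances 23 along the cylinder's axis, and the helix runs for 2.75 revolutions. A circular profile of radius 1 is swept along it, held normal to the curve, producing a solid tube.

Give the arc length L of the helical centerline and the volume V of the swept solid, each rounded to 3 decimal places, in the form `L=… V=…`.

2πR = 2π·7.5 = 47.123890
per-turn = √(47.123890² + 23²) = √(2220.6610 + 529) = √2749.6610 = 52.437210
L = 2.75 × 52.437210 = 144.202327
V = π·1² × L = 3.141593 × 144.202327 = 453.024973

L=144.202 V=453.025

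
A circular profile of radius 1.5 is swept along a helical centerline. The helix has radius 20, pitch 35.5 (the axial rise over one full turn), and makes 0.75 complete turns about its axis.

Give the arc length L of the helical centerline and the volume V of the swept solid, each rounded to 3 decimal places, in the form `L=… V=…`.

2πR = 2π·20 = 125.663706
per-turn = √(125.663706² + 35.5²) = √(15791.3670 + 1260.25) = √17051.6170 = 130.581840
L = 0.75 × 130.581840 = 97.936380
V = π·1.5² × L = 7.068583 × 97.936380 = 692.271479

L=97.936 V=692.271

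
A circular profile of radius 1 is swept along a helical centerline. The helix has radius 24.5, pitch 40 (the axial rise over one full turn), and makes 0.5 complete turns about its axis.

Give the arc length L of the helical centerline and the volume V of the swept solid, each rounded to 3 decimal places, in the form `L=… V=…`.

L=79.525 V=249.835

2πR = 2π·24.5 = 153.938040
per-turn = √(153.938040² + 40²) = √(23696.9202 + 1600) = √25296.9202 = 159.050056
L = 0.5 × 159.050056 = 79.525028
V = π·1² × L = 3.141593 × 79.525028 = 249.835243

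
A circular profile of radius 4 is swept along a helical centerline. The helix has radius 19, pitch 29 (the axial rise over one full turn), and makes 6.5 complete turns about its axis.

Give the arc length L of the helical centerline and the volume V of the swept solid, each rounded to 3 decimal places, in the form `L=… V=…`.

2πR = 2π·19 = 119.380521
per-turn = √(119.380521² + 29²) = √(14251.7088 + 841) = √15092.7088 = 122.852386
L = 6.5 × 122.852386 = 798.540509
V = π·4² × L = 50.265482 × 798.540509 = 40139.023959

L=798.541 V=40139.024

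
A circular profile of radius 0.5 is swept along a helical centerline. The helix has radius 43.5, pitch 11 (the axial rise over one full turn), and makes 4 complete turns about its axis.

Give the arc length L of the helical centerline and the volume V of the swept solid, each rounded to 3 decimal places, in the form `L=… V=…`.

2πR = 2π·43.5 = 273.318561
per-turn = √(273.318561² + 11²) = √(74703.0357 + 121) = √74824.0357 = 273.539825
L = 4 × 273.539825 = 1094.159299
V = π·0.5² × L = 0.785398 × 1094.159299 = 859.350704

L=1094.159 V=859.351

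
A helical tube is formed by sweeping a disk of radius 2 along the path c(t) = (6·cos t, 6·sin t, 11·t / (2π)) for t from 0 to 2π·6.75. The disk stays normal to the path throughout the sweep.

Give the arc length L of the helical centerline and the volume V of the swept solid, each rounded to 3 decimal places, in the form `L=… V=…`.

L=265.080 V=3331.097

2πR = 2π·6 = 37.699112
per-turn = √(37.699112² + 11²) = √(1421.2230 + 121) = √1542.2230 = 39.271148
L = 6.75 × 39.271148 = 265.080246
V = π·2² × L = 12.566371 × 265.080246 = 3331.096617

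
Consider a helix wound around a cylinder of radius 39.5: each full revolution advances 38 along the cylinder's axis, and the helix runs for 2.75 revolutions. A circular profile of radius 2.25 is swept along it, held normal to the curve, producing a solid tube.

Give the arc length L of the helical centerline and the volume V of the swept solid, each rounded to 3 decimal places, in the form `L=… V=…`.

L=690.465 V=10981.367

2πR = 2π·39.5 = 248.185820
per-turn = √(248.185820² + 38²) = √(61596.2011 + 1444) = √63040.2011 = 251.078078
L = 2.75 × 251.078078 = 690.464713
V = π·2.25² × L = 15.904313 × 690.464713 = 10981.366787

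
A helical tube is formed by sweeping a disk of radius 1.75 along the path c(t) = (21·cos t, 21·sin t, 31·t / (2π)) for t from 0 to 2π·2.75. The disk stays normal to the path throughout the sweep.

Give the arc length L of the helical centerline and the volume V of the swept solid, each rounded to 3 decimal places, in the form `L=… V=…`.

L=372.734 V=3586.120

2πR = 2π·21 = 131.946891
per-turn = √(131.946891² + 31²) = √(17409.9822 + 961) = √18370.9822 = 135.539596
L = 2.75 × 135.539596 = 372.733890
V = π·1.75² × L = 9.621128 × 372.733890 = 3586.120278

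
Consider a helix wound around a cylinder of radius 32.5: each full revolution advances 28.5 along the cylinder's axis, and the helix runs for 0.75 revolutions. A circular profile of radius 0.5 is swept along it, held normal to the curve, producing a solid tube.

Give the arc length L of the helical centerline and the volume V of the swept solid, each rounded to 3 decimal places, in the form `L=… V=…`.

L=154.637 V=121.452

2πR = 2π·32.5 = 204.203522
per-turn = √(204.203522² + 28.5²) = √(41699.0786 + 812.25) = √42511.3286 = 206.182755
L = 0.75 × 206.182755 = 154.637066
V = π·0.5² × L = 0.785398 × 154.637066 = 121.451668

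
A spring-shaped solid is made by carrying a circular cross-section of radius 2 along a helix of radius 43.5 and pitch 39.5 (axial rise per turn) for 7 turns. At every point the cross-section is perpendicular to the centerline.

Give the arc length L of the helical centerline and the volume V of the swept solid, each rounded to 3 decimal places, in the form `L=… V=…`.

2πR = 2π·43.5 = 273.318561
per-turn = √(273.318561² + 39.5²) = √(74703.0357 + 1560.25) = √76263.2857 = 276.158081
L = 7 × 276.158081 = 1933.106567
V = π·2² × L = 12.566371 × 1933.106567 = 24292.133560

L=1933.107 V=24292.134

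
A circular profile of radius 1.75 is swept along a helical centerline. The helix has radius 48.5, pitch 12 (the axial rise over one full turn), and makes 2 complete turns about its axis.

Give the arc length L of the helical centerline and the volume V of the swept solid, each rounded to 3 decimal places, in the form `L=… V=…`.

2πR = 2π·48.5 = 304.734487
per-turn = √(304.734487² + 12²) = √(92863.1078 + 144) = √93007.1078 = 304.970667
L = 2 × 304.970667 = 609.941334
V = π·1.75² × L = 9.621128 × 609.941334 = 5868.323345

L=609.941 V=5868.323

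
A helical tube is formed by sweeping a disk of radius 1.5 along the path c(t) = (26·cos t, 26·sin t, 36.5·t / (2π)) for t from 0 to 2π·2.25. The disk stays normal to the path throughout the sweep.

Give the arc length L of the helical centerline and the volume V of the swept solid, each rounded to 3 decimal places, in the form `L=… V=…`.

L=376.629 V=2662.235

2πR = 2π·26 = 163.362818
per-turn = √(163.362818² + 36.5²) = √(26687.4103 + 1332.25) = √28019.6603 = 167.390741
L = 2.25 × 167.390741 = 376.629168
V = π·1.5² × L = 7.068583 × 376.629168 = 2662.234712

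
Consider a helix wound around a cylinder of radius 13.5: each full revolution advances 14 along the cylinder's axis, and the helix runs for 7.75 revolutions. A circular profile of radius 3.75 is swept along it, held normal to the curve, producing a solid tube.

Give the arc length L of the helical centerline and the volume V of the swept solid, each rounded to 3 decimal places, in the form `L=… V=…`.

2πR = 2π·13.5 = 84.823002
per-turn = √(84.823002² + 14²) = √(7194.9416 + 196) = √7390.9416 = 85.970586
L = 7.75 × 85.970586 = 666.272039
V = π·3.75² × L = 44.178647 × 666.272039 = 29434.997024

L=666.272 V=29434.997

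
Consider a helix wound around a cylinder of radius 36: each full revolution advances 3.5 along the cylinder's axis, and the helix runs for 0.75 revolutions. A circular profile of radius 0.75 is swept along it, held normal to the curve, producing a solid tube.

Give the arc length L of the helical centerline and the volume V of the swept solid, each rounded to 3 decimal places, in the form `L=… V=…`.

2πR = 2π·36 = 226.194671
per-turn = √(226.194671² + 3.5²) = √(51164.0292 + 12.25) = √51176.2792 = 226.221748
L = 0.75 × 226.221748 = 169.666311
V = π·0.75² × L = 1.767146 × 169.666311 = 299.825120

L=169.666 V=299.825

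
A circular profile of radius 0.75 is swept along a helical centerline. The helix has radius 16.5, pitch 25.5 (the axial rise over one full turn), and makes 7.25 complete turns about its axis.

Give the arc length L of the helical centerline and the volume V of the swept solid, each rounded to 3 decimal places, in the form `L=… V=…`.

L=774.029 V=1367.822

2πR = 2π·16.5 = 103.672558
per-turn = √(103.672558² + 25.5²) = √(10747.9992 + 650.25) = √11398.2492 = 106.762583
L = 7.25 × 106.762583 = 774.028729
V = π·0.75² × L = 1.767146 × 774.028729 = 1367.821670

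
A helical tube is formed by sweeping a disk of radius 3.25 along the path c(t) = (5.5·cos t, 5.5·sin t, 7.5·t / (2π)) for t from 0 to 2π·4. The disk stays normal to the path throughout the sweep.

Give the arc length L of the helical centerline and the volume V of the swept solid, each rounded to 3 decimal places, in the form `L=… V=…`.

2πR = 2π·5.5 = 34.557519
per-turn = √(34.557519² + 7.5²) = √(1194.2221 + 56.25) = √1250.4721 = 35.362015
L = 4 × 35.362015 = 141.448062
V = π·3.25² × L = 33.183072 × 141.448062 = 4693.681268

L=141.448 V=4693.681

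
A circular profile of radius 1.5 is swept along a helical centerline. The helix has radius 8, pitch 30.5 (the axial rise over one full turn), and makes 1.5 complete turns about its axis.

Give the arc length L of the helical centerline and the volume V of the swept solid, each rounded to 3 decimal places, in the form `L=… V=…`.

L=88.193 V=623.398

2πR = 2π·8 = 50.265482
per-turn = √(50.265482² + 30.5²) = √(2526.6187 + 930.25) = √3456.8687 = 58.795142
L = 1.5 × 58.795142 = 88.192713
V = π·1.5² × L = 7.068583 × 88.192713 = 623.397554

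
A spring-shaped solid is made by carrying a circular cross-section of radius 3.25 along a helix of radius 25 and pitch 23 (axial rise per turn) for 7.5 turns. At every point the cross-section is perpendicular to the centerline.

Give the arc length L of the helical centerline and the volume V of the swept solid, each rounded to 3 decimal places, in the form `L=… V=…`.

L=1190.659 V=39509.731

2πR = 2π·25 = 157.079633
per-turn = √(157.079633² + 23²) = √(24674.0110 + 529) = √25203.0110 = 158.754562
L = 7.5 × 158.754562 = 1190.659216
V = π·3.25² × L = 33.183072 × 1190.659216 = 39509.730976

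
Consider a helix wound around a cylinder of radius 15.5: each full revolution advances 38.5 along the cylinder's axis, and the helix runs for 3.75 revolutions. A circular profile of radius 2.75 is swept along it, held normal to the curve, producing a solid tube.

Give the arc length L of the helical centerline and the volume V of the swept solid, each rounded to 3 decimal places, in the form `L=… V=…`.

2πR = 2π·15.5 = 97.389372
per-turn = √(97.389372² + 38.5²) = √(9484.6898 + 1482.25) = √10966.9398 = 104.723158
L = 3.75 × 104.723158 = 392.711843
V = π·2.75² × L = 23.758294 × 392.711843 = 9330.163589

L=392.712 V=9330.164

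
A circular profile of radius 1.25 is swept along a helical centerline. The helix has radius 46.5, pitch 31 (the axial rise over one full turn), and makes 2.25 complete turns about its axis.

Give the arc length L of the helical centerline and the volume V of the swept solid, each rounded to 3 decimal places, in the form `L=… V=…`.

2πR = 2π·46.5 = 292.168117
per-turn = √(292.168117² + 31²) = √(85362.2085 + 961) = √86323.2085 = 293.808115
L = 2.25 × 293.808115 = 661.068259
V = π·1.25² × L = 4.908739 × 661.068259 = 3245.011227

L=661.068 V=3245.011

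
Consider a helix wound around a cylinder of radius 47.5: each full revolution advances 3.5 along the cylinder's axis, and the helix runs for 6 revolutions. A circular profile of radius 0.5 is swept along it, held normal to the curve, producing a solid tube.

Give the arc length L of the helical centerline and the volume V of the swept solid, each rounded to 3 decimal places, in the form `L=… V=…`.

2πR = 2π·47.5 = 298.451302
per-turn = √(298.451302² + 3.5²) = √(89073.1797 + 12.25) = √89085.4297 = 298.471824
L = 6 × 298.471824 = 1790.830944
V = π·0.5² × L = 0.785398 × 1790.830944 = 1406.515334

L=1790.831 V=1406.515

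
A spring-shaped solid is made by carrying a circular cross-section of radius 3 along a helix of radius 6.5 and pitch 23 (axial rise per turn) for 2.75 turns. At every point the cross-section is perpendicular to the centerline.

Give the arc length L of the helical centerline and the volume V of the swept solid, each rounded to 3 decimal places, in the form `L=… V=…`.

L=128.897 V=3644.487

2πR = 2π·6.5 = 40.840704
per-turn = √(40.840704² + 23²) = √(1667.9631 + 529) = √2196.9631 = 46.871773
L = 2.75 × 46.871773 = 128.897377
V = π·3² × L = 28.274334 × 128.897377 = 3644.487471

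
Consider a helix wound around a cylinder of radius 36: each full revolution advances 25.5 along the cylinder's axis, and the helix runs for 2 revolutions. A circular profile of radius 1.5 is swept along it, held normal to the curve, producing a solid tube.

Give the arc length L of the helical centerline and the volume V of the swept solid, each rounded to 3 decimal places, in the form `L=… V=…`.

L=455.255 V=3218.008

2πR = 2π·36 = 226.194671
per-turn = √(226.194671² + 25.5²) = √(51164.0292 + 650.25) = √51814.2792 = 227.627501
L = 2 × 227.627501 = 455.255002
V = π·1.5² × L = 7.068583 × 455.255002 = 3218.007982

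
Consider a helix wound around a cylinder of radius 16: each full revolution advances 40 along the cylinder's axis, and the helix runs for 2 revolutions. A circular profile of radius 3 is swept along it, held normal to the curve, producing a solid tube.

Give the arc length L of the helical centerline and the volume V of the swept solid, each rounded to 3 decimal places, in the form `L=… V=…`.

L=216.393 V=6118.366

2πR = 2π·16 = 100.530965
per-turn = √(100.530965² + 40²) = √(10106.4749 + 1600) = √11706.4749 = 108.196464
L = 2 × 108.196464 = 216.392929
V = π·3² × L = 28.274334 × 216.392929 = 6118.365918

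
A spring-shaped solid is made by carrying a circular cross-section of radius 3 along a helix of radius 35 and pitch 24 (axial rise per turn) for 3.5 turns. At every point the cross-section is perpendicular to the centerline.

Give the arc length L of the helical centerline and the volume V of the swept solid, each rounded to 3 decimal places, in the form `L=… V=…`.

L=774.260 V=21891.694

2πR = 2π·35 = 219.911486
per-turn = √(219.911486² + 24²) = √(48361.0616 + 576) = √48937.0616 = 221.217227
L = 3.5 × 221.217227 = 774.260295
V = π·3² × L = 28.274334 × 774.260295 = 21891.694088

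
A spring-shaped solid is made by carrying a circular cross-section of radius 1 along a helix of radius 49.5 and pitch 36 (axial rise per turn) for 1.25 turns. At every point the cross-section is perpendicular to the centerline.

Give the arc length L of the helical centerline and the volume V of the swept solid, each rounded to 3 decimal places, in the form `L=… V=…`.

L=391.368 V=1229.518

2πR = 2π·49.5 = 311.017673
per-turn = √(311.017673² + 36²) = √(96731.9927 + 1296) = √98027.9927 = 313.094223
L = 1.25 × 313.094223 = 391.367779
V = π·1² × L = 3.141593 × 391.367779 = 1229.518140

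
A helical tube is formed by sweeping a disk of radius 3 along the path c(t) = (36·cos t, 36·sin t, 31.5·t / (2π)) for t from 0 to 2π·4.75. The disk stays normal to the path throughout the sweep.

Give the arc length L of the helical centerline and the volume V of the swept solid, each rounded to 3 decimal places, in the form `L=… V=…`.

2πR = 2π·36 = 226.194671
per-turn = √(226.194671² + 31.5²) = √(51164.0292 + 992.25) = √52156.2792 = 228.377493
L = 4.75 × 228.377493 = 1084.793091
V = π·3² × L = 28.274334 × 1084.793091 = 30671.802042

L=1084.793 V=30671.802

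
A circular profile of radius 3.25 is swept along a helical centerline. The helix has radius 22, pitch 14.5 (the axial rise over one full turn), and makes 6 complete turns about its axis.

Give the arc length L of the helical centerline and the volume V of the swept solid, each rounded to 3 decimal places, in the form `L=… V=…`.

2πR = 2π·22 = 138.230077
per-turn = √(138.230077² + 14.5²) = √(19107.5541 + 210.25) = √19317.8041 = 138.988504
L = 6 × 138.988504 = 833.931021
V = π·3.25² × L = 33.183072 × 833.931021 = 27672.393460

L=833.931 V=27672.393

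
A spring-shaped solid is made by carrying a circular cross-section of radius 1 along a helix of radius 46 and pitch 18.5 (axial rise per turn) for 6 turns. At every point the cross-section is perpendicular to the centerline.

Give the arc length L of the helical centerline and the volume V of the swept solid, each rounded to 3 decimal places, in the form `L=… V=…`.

2πR = 2π·46 = 289.026524
per-turn = √(289.026524² + 18.5²) = √(83536.3317 + 342.25) = √83878.5817 = 289.617993
L = 6 × 289.617993 = 1737.707956
V = π·1² × L = 3.141593 × 1737.707956 = 5459.170548

L=1737.708 V=5459.171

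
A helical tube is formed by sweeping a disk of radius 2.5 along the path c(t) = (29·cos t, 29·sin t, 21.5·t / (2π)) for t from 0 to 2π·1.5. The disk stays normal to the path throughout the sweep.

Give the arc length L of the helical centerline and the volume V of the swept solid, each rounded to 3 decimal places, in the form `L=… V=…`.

2πR = 2π·29 = 182.212374
per-turn = √(182.212374² + 21.5²) = √(33201.3492 + 462.25) = √33663.5992 = 183.476427
L = 1.5 × 183.476427 = 275.214640
V = π·2.5² × L = 19.634954 × 275.214640 = 5403.826825

L=275.215 V=5403.827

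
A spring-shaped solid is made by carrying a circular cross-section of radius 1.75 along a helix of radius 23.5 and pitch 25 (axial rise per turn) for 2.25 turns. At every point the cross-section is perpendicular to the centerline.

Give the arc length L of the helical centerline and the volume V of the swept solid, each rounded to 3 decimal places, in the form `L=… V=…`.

L=336.952 V=3241.856

2πR = 2π·23.5 = 147.654855
per-turn = √(147.654855² + 25²) = √(21801.9561 + 625) = √22426.9561 = 149.756322
L = 2.25 × 149.756322 = 336.951726
V = π·1.75² × L = 9.621128 × 336.951726 = 3241.855514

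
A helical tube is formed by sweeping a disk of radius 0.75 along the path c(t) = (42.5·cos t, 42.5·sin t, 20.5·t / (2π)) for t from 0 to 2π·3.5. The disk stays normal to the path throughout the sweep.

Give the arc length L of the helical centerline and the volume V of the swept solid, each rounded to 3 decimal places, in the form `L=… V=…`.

L=937.374 V=1656.476

2πR = 2π·42.5 = 267.035376
per-turn = √(267.035376² + 20.5²) = √(71307.8918 + 420.25) = √71728.1418 = 267.821100
L = 3.5 × 267.821100 = 937.373851
V = π·0.75² × L = 1.767146 × 937.373851 = 1656.476328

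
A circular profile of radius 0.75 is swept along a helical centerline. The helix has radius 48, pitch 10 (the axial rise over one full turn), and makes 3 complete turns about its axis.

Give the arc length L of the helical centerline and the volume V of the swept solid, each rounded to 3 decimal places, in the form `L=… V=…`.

L=905.276 V=1599.755

2πR = 2π·48 = 301.592895
per-turn = √(301.592895² + 10²) = √(90958.2742 + 100) = √91058.2742 = 301.758636
L = 3 × 301.758636 = 905.275907
V = π·0.75² × L = 1.767146 × 905.275907 = 1599.754578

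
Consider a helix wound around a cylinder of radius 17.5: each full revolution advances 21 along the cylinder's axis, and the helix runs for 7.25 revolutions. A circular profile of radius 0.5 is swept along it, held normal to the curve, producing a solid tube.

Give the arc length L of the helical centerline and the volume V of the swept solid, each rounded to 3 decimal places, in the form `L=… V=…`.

L=811.588 V=637.420

2πR = 2π·17.5 = 109.955743
per-turn = √(109.955743² + 21²) = √(12090.2654 + 441) = √12531.2654 = 111.943135
L = 7.25 × 111.943135 = 811.587726
V = π·0.5² × L = 0.785398 × 811.587726 = 637.419510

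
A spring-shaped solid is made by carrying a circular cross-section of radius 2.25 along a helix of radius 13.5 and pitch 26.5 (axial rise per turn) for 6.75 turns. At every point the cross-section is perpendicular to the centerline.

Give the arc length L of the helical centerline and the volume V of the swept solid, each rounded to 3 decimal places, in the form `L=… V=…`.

2πR = 2π·13.5 = 84.823002
per-turn = √(84.823002² + 26.5²) = √(7194.9416 + 702.25) = √7897.1916 = 88.866144
L = 6.75 × 88.866144 = 599.846474
V = π·2.25² × L = 15.904313 × 599.846474 = 9540.145964

L=599.846 V=9540.146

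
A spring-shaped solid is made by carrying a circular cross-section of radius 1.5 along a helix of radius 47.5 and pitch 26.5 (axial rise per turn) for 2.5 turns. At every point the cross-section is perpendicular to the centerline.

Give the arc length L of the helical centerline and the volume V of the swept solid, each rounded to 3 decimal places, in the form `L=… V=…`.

L=749.064 V=5294.819

2πR = 2π·47.5 = 298.451302
per-turn = √(298.451302² + 26.5²) = √(89073.1797 + 702.25) = √89775.4297 = 299.625482
L = 2.5 × 299.625482 = 749.063706
V = π·1.5² × L = 7.068583 × 749.063706 = 5294.819331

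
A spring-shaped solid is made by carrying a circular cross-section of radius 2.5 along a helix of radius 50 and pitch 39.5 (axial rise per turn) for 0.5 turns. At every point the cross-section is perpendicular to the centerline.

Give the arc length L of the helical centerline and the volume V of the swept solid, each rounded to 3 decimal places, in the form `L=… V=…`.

2πR = 2π·50 = 314.159265
per-turn = √(314.159265² + 39.5²) = √(98696.0440 + 1560.25) = √100256.2940 = 316.632743
L = 0.5 × 316.632743 = 158.316372
V = π·2.5² × L = 19.634954 × 158.316372 = 3108.534686

L=158.316 V=3108.535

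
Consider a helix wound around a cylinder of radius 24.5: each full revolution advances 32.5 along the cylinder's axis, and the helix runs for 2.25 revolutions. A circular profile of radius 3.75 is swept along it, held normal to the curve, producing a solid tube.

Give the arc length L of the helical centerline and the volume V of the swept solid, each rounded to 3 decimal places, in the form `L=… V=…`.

2πR = 2π·24.5 = 153.938040
per-turn = √(153.938040² + 32.5²) = √(23696.9202 + 1056.25) = √24753.1702 = 157.331402
L = 2.25 × 157.331402 = 353.995655
V = π·3.75² × L = 44.178647 × 353.995655 = 15639.048986

L=353.996 V=15639.049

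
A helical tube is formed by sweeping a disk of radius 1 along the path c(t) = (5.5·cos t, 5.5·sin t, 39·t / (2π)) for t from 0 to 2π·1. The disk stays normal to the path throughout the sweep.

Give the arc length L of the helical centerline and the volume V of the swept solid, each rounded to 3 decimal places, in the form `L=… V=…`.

L=52.108 V=163.701

2πR = 2π·5.5 = 34.557519
per-turn = √(34.557519² + 39²) = √(1194.2221 + 1521) = √2715.2221 = 52.107793
L = 1 × 52.107793 = 52.107793
V = π·1² × L = 3.141593 × 52.107793 = 163.701461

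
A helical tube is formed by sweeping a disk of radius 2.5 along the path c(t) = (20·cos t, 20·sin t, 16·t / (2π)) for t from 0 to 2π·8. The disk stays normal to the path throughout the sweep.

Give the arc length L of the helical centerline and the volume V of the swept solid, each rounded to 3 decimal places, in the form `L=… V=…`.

2πR = 2π·20 = 125.663706
per-turn = √(125.663706² + 16²) = √(15791.3670 + 256) = √16047.3670 = 126.678203
L = 8 × 126.678203 = 1013.425622
V = π·2.5² × L = 19.634954 × 1013.425622 = 19898.565550

L=1013.426 V=19898.566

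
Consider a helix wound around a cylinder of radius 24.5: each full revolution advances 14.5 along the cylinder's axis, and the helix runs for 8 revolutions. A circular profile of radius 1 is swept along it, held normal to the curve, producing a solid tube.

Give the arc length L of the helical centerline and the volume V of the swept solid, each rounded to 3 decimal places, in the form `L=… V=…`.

L=1236.955 V=3886.010

2πR = 2π·24.5 = 153.938040
per-turn = √(153.938040² + 14.5²) = √(23696.9202 + 210.25) = √23907.1702 = 154.619437
L = 8 × 154.619437 = 1236.955493
V = π·1² × L = 3.141593 × 1236.955493 = 3886.010288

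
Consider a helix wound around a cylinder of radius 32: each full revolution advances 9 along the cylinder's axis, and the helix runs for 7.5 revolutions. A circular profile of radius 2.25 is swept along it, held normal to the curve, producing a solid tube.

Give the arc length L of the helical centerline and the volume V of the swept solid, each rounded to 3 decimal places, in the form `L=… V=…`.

L=1509.474 V=24007.154

2πR = 2π·32 = 201.061930
per-turn = √(201.061930² + 9²) = √(40425.8996 + 81) = √40506.8996 = 201.263260
L = 7.5 × 201.263260 = 1509.474446
V = π·2.25² × L = 15.904313 × 1509.474446 = 24007.153771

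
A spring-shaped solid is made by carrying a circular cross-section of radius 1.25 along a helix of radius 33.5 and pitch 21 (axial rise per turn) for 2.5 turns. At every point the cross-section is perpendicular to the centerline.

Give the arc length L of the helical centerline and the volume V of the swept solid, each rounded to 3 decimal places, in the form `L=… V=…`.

L=528.829 V=2595.884

2πR = 2π·33.5 = 210.486708
per-turn = √(210.486708² + 21²) = √(44304.6542 + 441) = √44745.6542 = 211.531686
L = 2.5 × 211.531686 = 528.829215
V = π·1.25² × L = 4.908739 × 528.829215 = 2595.884338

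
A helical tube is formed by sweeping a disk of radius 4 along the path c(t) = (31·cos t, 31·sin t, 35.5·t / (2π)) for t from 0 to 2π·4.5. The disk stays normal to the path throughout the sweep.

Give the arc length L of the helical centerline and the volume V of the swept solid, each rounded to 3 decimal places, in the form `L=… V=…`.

L=890.943 V=44783.694

2πR = 2π·31 = 194.778745
per-turn = √(194.778745² + 35.5²) = √(37938.7593 + 1260.25) = √39199.0093 = 197.987397
L = 4.5 × 197.987397 = 890.943286
V = π·4² × L = 50.265482 × 890.943286 = 44783.694108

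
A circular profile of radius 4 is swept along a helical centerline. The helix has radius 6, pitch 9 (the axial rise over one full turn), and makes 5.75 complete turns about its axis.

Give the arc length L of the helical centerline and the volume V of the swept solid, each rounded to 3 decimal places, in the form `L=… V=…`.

L=222.862 V=11202.241

2πR = 2π·6 = 37.699112
per-turn = √(37.699112² + 9²) = √(1421.2230 + 81) = √1502.2230 = 38.758522
L = 5.75 × 38.758522 = 222.861502
V = π·4² × L = 50.265482 × 222.861502 = 11202.240917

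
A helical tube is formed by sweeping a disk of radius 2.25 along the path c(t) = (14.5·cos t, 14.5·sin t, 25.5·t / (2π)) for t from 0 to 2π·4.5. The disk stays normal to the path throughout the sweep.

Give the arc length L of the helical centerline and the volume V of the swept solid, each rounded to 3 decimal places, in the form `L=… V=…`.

2πR = 2π·14.5 = 91.106187
per-turn = √(91.106187² + 25.5²) = √(8300.3373 + 650.25) = √8950.5873 = 94.607544
L = 4.5 × 94.607544 = 425.733946
V = π·2.25² × L = 15.904313 × 425.733946 = 6771.005852

L=425.734 V=6771.006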